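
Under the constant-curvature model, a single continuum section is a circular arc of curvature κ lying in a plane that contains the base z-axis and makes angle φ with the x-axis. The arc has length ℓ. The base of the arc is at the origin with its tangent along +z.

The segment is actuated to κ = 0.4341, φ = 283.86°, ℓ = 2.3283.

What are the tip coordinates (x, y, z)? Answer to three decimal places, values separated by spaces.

θ = κ·ℓ = 0.4341 × 2.3283 = 1.01072 rad
ρ = (1 − cos θ)/κ = (1 − 0.53126)/0.4341 = 1.07981
z = sin θ / κ = 0.84721/0.4341 = 1.95165
x = ρ cos φ = 1.07981 × cos(283.86°) = 0.25867
y = ρ sin φ = 1.07981 × sin(283.86°) = -1.04837

0.259 -1.048 1.952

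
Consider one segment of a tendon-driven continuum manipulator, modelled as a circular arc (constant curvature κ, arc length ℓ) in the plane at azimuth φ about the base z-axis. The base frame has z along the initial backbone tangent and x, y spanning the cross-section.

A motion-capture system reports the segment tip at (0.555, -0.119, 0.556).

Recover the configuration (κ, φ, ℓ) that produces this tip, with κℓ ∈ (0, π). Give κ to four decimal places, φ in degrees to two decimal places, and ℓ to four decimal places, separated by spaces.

1.7982 347.90 0.8850

ρ = √(x²+y²) = √(0.555² + -0.119²) = 0.56761
φ = atan2(y, x) mod 360° = atan2(-0.119, 0.555) = 347.8982°
|p|² = ρ² + z² = 0.56761² + 0.556² = 0.63132
κ = 2ρ / |p|² = 2×0.56761 / 0.63132 = 1.79818
θ = 2·atan2(ρ, z) = 2·atan2(0.56761, 0.556) = 1.59147 rad
ℓ = θ/κ = 1.59147/1.79818 = 0.88505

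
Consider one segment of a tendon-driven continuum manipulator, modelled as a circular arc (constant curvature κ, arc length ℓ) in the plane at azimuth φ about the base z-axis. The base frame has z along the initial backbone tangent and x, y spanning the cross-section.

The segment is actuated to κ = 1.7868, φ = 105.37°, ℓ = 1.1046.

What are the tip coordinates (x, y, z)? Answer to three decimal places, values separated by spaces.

-0.207 0.751 0.515

θ = κ·ℓ = 1.7868 × 1.1046 = 1.97370 rad
ρ = (1 − cos θ)/κ = (1 − -0.39209)/1.7868 = 0.77910
z = sin θ / κ = 0.91993/1.7868 = 0.51485
x = ρ cos φ = 0.77910 × cos(105.37°) = -0.20650
y = ρ sin φ = 0.77910 × sin(105.37°) = 0.75123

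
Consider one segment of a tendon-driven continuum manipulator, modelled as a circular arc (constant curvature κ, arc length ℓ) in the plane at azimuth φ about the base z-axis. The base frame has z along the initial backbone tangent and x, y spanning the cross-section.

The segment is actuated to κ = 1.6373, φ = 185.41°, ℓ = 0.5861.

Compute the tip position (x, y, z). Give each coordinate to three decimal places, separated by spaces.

θ = κ·ℓ = 1.6373 × 0.5861 = 0.95962 rad
ρ = (1 − cos θ)/κ = (1 − 0.57383)/1.6373 = 0.26029
z = sin θ / κ = 0.81897/1.6373 = 0.50020
x = ρ cos φ = 0.26029 × cos(185.41°) = -0.25913
y = ρ sin φ = 0.26029 × sin(185.41°) = -0.02454

-0.259 -0.025 0.500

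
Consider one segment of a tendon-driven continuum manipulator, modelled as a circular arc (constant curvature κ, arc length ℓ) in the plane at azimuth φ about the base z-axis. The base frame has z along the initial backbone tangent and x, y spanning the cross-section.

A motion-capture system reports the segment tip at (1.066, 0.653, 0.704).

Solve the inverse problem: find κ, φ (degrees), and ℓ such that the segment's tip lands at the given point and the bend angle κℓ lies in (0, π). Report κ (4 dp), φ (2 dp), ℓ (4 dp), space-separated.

1.2146 31.49 1.7419

ρ = √(x²+y²) = √(1.066² + 0.653²) = 1.25011
φ = atan2(y, x) mod 360° = atan2(0.653, 1.066) = 31.4904°
|p|² = ρ² + z² = 1.25011² + 0.704² = 2.05838
κ = 2ρ / |p|² = 2×1.25011 / 2.05838 = 1.21465
θ = 2·atan2(ρ, z) = 2·atan2(1.25011, 0.704) = 2.11582 rad
ℓ = θ/κ = 2.11582/1.21465 = 1.74192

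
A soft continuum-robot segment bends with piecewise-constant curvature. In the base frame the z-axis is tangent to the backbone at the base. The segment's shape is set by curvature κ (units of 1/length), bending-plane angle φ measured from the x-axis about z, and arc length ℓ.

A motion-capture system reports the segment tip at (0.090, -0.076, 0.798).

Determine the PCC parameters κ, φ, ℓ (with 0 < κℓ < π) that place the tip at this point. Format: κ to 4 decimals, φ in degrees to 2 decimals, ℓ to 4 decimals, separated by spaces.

ρ = √(x²+y²) = √(0.090² + -0.076²) = 0.11780
φ = atan2(y, x) mod 360° = atan2(-0.076, 0.090) = 319.8208°
|p|² = ρ² + z² = 0.11780² + 0.798² = 0.65068
κ = 2ρ / |p|² = 2×0.11780 / 0.65068 = 0.36207
θ = 2·atan2(ρ, z) = 2·atan2(0.11780, 0.798) = 0.29311 rad
ℓ = θ/κ = 0.29311/0.36207 = 0.80954

0.3621 319.82 0.8095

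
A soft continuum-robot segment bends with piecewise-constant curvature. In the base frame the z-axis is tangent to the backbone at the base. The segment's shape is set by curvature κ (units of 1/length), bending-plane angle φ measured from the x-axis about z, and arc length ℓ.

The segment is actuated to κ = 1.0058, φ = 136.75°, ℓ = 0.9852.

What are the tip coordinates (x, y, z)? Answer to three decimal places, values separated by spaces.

-0.327 0.308 0.832

θ = κ·ℓ = 1.0058 × 0.9852 = 0.99091 rad
ρ = (1 − cos θ)/κ = (1 − 0.54793)/1.0058 = 0.44947
z = sin θ / κ = 0.83653/1.0058 = 0.83170
x = ρ cos φ = 0.44947 × cos(136.75°) = -0.32738
y = ρ sin φ = 0.44947 × sin(136.75°) = 0.30797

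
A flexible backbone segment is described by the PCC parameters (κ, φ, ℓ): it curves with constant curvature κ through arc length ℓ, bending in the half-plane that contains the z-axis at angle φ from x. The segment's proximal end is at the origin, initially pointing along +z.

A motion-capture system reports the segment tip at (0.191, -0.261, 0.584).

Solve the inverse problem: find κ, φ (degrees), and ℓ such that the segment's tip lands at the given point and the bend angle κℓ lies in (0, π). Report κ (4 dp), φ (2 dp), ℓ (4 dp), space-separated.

ρ = √(x²+y²) = √(0.191² + -0.261²) = 0.32342
φ = atan2(y, x) mod 360° = atan2(-0.261, 0.191) = 306.1967°
|p|² = ρ² + z² = 0.32342² + 0.584² = 0.44566
κ = 2ρ / |p|² = 2×0.32342 / 0.44566 = 1.45144
θ = 2·atan2(ρ, z) = 2·atan2(0.32342, 0.584) = 1.01152 rad
ℓ = θ/κ = 1.01152/1.45144 = 0.69691

1.4514 306.20 0.6969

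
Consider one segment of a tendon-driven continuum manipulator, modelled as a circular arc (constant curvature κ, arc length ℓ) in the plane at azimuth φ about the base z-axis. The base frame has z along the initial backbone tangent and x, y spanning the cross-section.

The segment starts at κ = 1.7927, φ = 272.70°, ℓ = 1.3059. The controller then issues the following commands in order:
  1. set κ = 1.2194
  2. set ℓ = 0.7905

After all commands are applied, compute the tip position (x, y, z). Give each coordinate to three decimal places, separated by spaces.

initial: κ=1.7927, φ=272.70°, ℓ=1.3059
cmd 1: set κ=1.2194 → (κ,φ,ℓ)=(1.2194,272.70°,1.3059) → tip=(0.0395,-0.8369,0.8199)
cmd 2: set ℓ=0.7905 → (κ,φ,ℓ)=(1.2194,272.70°,0.7905) → tip=(0.0166,-0.3520,0.6736)

0.017 -0.352 0.674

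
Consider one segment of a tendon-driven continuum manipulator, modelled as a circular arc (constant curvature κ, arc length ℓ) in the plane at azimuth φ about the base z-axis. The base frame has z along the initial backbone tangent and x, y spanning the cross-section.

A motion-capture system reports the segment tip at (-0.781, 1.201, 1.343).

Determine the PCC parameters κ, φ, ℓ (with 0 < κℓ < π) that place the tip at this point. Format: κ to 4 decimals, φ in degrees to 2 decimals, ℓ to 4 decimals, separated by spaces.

0.7431 123.04 2.2008

ρ = √(x²+y²) = √(-0.781² + 1.201²) = 1.43261
φ = atan2(y, x) mod 360° = atan2(1.201, -0.781) = 123.0356°
|p|² = ρ² + z² = 1.43261² + 1.343² = 3.85601
κ = 2ρ / |p|² = 2×1.43261 / 3.85601 = 0.74305
θ = 2·atan2(ρ, z) = 2·atan2(1.43261, 1.343) = 1.63534 rad
ℓ = θ/κ = 1.63534/0.74305 = 2.20085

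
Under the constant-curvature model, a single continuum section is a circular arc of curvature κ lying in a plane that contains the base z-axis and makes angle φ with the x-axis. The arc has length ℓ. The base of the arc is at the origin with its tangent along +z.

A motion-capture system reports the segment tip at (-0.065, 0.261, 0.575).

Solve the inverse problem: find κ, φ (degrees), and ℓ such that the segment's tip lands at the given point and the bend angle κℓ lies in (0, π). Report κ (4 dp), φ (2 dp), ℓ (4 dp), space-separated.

1.3349 103.98 0.6555

ρ = √(x²+y²) = √(-0.065² + 0.261²) = 0.26897
φ = atan2(y, x) mod 360° = atan2(0.261, -0.065) = 103.9846°
|p|² = ρ² + z² = 0.26897² + 0.575² = 0.40297
κ = 2ρ / |p|² = 2×0.26897 / 0.40297 = 1.33495
θ = 2·atan2(ρ, z) = 2·atan2(0.26897, 0.575) = 0.87508 rad
ℓ = θ/κ = 0.87508/1.33495 = 0.65552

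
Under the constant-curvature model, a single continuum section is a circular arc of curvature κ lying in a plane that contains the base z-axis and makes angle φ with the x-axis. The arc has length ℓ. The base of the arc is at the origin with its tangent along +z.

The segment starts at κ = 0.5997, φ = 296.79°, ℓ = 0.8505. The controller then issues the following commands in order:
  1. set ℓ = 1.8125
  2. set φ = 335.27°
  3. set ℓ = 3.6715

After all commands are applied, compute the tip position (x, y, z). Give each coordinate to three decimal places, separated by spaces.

2.408 -1.109 1.346

initial: κ=0.5997, φ=296.79°, ℓ=0.8505
cmd 1: set ℓ=1.8125 → (κ,φ,ℓ)=(0.5997,296.79°,1.8125) → tip=(0.4020,-0.7961,1.4761)
cmd 2: set φ=335.27° → (κ,φ,ℓ)=(0.5997,335.27°,1.8125) → tip=(0.8100,-0.3731,1.4761)
cmd 3: set ℓ=3.6715 → (κ,φ,ℓ)=(0.5997,335.27°,3.6715) → tip=(2.4081,-1.1091,1.3464)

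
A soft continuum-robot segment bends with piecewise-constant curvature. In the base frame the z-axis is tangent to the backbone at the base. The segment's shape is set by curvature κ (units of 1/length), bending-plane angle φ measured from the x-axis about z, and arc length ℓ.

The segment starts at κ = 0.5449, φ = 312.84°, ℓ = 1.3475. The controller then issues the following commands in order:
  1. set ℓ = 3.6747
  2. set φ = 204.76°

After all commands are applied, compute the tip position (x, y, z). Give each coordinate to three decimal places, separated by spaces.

initial: κ=0.5449, φ=312.84°, ℓ=1.3475
cmd 1: set ℓ=3.6747 → (κ,φ,ℓ)=(0.5449,312.84°,3.6747) → tip=(1.7698,-1.9085,1.6669)
cmd 2: set φ=204.76° → (κ,φ,ℓ)=(0.5449,204.76°,3.6747) → tip=(-2.3635,-1.0901,1.6669)

-2.364 -1.090 1.667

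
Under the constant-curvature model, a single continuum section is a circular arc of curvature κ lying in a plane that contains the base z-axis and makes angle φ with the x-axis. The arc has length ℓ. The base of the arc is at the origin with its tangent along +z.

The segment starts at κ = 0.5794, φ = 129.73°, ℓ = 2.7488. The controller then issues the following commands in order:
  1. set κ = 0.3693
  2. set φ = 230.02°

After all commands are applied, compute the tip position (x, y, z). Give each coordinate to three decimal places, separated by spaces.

-0.822 -0.980 2.300

initial: κ=0.5794, φ=129.73°, ℓ=2.7488
cmd 1: set κ=0.3693 → (κ,φ,ℓ)=(0.3693,129.73°,2.7488) → tip=(-0.8178,0.9840,2.3004)
cmd 2: set φ=230.02° → (κ,φ,ℓ)=(0.3693,230.02°,2.7488) → tip=(-0.8221,-0.9804,2.3004)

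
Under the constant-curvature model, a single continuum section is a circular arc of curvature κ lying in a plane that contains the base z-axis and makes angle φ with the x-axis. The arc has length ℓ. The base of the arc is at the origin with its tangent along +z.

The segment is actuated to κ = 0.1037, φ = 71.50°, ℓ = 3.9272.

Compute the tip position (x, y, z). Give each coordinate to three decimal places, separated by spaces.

θ = κ·ℓ = 0.1037 × 3.9272 = 0.40725 rad
ρ = (1 − cos θ)/κ = (1 − 0.91821)/0.1037 = 0.78869
z = sin θ / κ = 0.39609/0.1037 = 3.81954
x = ρ cos φ = 0.78869 × cos(71.50°) = 0.25025
y = ρ sin φ = 0.78869 × sin(71.50°) = 0.74793

0.250 0.748 3.820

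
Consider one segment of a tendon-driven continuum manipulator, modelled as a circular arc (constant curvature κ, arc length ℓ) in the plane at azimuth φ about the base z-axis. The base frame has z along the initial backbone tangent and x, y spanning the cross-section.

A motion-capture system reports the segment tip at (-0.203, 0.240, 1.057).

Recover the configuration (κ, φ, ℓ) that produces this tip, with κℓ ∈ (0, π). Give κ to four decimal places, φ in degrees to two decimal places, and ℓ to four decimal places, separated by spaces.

ρ = √(x²+y²) = √(-0.203² + 0.240²) = 0.31434
φ = atan2(y, x) mod 360° = atan2(0.240, -0.203) = 130.2257°
|p|² = ρ² + z² = 0.31434² + 1.057² = 1.21606
κ = 2ρ / |p|² = 2×0.31434 / 1.21606 = 0.51698
θ = 2·atan2(ρ, z) = 2·atan2(0.31434, 1.057) = 0.57812 rad
ℓ = θ/κ = 0.57812/0.51698 = 1.11826

0.5170 130.23 1.1183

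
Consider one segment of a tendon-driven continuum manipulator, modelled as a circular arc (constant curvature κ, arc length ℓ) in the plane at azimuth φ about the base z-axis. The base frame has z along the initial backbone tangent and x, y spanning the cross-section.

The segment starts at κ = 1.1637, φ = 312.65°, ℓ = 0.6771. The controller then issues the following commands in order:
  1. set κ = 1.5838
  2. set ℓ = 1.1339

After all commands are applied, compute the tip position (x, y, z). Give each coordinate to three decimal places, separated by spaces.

0.523 -0.568 0.615

initial: κ=1.1637, φ=312.65°, ℓ=0.6771
cmd 1: set κ=1.5838 → (κ,φ,ℓ)=(1.5838,312.65°,0.6771) → tip=(0.2233,-0.2424,0.5546)
cmd 2: set ℓ=1.1339 → (κ,φ,ℓ)=(1.5838,312.65°,1.1339) → tip=(0.5233,-0.5680,0.6155)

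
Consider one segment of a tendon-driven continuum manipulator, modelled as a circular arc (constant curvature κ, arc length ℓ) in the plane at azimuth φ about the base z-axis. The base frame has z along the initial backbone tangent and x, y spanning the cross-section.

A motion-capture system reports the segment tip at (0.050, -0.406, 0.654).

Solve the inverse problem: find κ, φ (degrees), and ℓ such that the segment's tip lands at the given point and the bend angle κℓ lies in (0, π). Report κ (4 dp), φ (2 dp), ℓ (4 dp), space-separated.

1.3749 277.02 0.8131

ρ = √(x²+y²) = √(0.050² + -0.406²) = 0.40907
φ = atan2(y, x) mod 360° = atan2(-0.406, 0.050) = 277.0208°
|p|² = ρ² + z² = 0.40907² + 0.654² = 0.59505
κ = 2ρ / |p|² = 2×0.40907 / 0.59505 = 1.37490
θ = 2·atan2(ρ, z) = 2·atan2(0.40907, 0.654) = 1.11790 rad
ℓ = θ/κ = 1.11790/1.37490 = 0.81308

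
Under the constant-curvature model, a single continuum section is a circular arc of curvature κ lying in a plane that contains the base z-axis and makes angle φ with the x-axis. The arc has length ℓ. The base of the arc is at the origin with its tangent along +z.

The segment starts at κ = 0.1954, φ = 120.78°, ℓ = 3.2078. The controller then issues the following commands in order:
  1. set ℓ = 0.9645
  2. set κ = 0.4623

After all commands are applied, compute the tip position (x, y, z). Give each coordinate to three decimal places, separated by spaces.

-0.108 0.182 0.933

initial: κ=0.1954, φ=120.78°, ℓ=3.2078
cmd 1: set ℓ=0.9645 → (κ,φ,ℓ)=(0.1954,120.78°,0.9645) → tip=(-0.0464,0.0779,0.9588)
cmd 2: set κ=0.4623 → (κ,φ,ℓ)=(0.4623,120.78°,0.9645) → tip=(-0.1082,0.1817,0.9329)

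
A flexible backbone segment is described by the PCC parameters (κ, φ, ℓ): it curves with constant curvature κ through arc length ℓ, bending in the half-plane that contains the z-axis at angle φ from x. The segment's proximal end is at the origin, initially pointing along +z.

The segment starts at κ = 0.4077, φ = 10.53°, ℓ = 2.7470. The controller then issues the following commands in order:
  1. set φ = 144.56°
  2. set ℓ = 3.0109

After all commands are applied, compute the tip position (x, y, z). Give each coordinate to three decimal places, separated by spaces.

initial: κ=0.4077, φ=10.53°, ℓ=2.7470
cmd 1: set φ=144.56° → (κ,φ,ℓ)=(0.4077,144.56°,2.7470) → tip=(-1.1276,0.8025,2.2077)
cmd 2: set ℓ=3.0109 → (κ,φ,ℓ)=(0.4077,144.56°,3.0109) → tip=(-1.3258,0.9436,2.3097)

-1.326 0.944 2.310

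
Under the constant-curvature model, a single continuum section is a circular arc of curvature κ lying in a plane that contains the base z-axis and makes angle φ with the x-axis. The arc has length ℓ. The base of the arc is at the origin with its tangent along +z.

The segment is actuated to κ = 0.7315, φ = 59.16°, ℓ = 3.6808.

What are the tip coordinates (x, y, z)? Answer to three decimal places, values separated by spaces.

1.332 2.231 0.593

θ = κ·ℓ = 0.7315 × 3.6808 = 2.69251 rad
ρ = (1 − cos θ)/κ = (1 − -0.90084)/0.7315 = 2.59856
z = sin θ / κ = 0.43414/0.7315 = 0.59350
x = ρ cos φ = 2.59856 × cos(59.16°) = 1.33213
y = ρ sin φ = 2.59856 × sin(59.16°) = 2.23113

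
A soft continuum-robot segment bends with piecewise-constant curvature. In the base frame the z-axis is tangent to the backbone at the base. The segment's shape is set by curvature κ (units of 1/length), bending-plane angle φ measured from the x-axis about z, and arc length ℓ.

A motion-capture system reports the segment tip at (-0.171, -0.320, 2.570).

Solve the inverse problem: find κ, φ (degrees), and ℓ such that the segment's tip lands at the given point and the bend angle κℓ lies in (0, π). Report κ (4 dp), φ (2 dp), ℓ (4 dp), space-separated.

ρ = √(x²+y²) = √(-0.171² + -0.320²) = 0.36282
φ = atan2(y, x) mod 360° = atan2(-0.320, -0.171) = 241.8811°
|p|² = ρ² + z² = 0.36282² + 2.570² = 6.73654
κ = 2ρ / |p|² = 2×0.36282 / 6.73654 = 0.10772
θ = 2·atan2(ρ, z) = 2·atan2(0.36282, 2.570) = 0.28050 rad
ℓ = θ/κ = 0.28050/0.10772 = 2.60401

0.1077 241.88 2.6040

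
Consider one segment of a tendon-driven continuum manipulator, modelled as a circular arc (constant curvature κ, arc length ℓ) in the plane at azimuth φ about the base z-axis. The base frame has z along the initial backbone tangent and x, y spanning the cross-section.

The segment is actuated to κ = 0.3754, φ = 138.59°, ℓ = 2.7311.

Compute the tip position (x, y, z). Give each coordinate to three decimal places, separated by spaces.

-0.961 0.848 2.277

θ = κ·ℓ = 0.3754 × 2.7311 = 1.02525 rad
ρ = (1 − cos θ)/κ = (1 − 0.51888)/0.3754 = 1.28162
z = sin θ / κ = 0.85485/0.3754 = 2.27716
x = ρ cos φ = 1.28162 × cos(138.59°) = -0.96121
y = ρ sin φ = 1.28162 × sin(138.59°) = 0.84772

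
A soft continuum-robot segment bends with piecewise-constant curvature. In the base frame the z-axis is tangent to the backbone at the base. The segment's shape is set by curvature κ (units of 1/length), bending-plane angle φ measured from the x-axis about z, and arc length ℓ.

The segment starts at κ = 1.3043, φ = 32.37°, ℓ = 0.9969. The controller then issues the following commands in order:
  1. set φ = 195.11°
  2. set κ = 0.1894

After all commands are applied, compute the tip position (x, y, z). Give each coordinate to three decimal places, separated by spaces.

initial: κ=1.3043, φ=32.37°, ℓ=0.9969
cmd 1: set φ=195.11° → (κ,φ,ℓ)=(1.3043,195.11°,0.9969) → tip=(-0.5424,-0.1464,0.7388)
cmd 2: set κ=0.1894 → (κ,φ,ℓ)=(0.1894,195.11°,0.9969) → tip=(-0.0906,-0.0245,0.9910)

-0.091 -0.024 0.991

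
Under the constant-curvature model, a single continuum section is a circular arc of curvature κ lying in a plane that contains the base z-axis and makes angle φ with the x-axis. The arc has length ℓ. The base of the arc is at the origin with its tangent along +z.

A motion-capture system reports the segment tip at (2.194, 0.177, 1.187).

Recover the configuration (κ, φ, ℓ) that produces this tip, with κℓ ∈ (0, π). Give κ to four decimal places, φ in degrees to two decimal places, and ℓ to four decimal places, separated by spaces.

ρ = √(x²+y²) = √(2.194² + 0.177²) = 2.20113
φ = atan2(y, x) mod 360° = atan2(0.177, 2.194) = 4.6123°
|p|² = ρ² + z² = 2.20113² + 1.187² = 6.25393
κ = 2ρ / |p|² = 2×2.20113 / 6.25393 = 0.70392
θ = 2·atan2(ρ, z) = 2·atan2(2.20113, 1.187) = 2.15246 rad
ℓ = θ/κ = 2.15246/0.70392 = 3.05783

0.7039 4.61 3.0578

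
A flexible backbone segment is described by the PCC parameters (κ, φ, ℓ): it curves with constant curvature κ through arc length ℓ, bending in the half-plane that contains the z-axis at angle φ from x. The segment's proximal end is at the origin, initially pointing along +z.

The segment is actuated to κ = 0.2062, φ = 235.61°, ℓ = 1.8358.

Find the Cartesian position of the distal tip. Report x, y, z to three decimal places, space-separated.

-0.194 -0.283 1.792

θ = κ·ℓ = 0.2062 × 1.8358 = 0.37854 rad
ρ = (1 − cos θ)/κ = (1 − 0.92920)/0.2062 = 0.34333
z = sin θ / κ = 0.36957/0.2062 = 1.79227
x = ρ cos φ = 0.34333 × cos(235.61°) = -0.19392
y = ρ sin φ = 0.34333 × sin(235.61°) = -0.28332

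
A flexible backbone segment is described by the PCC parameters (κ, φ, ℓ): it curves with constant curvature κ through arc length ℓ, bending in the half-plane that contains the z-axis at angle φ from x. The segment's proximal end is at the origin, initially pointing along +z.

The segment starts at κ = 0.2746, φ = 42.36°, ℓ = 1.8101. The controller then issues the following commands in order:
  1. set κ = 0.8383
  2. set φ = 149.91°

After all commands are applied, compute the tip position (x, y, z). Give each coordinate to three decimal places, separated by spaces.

-0.977 0.566 1.191

initial: κ=0.2746, φ=42.36°, ℓ=1.8101
cmd 1: set κ=0.8383 → (κ,φ,ℓ)=(0.8383,42.36°,1.8101) → tip=(0.8344,0.7609,1.1912)
cmd 2: set φ=149.91° → (κ,φ,ℓ)=(0.8383,149.91°,1.8101) → tip=(-0.9771,0.5662,1.1912)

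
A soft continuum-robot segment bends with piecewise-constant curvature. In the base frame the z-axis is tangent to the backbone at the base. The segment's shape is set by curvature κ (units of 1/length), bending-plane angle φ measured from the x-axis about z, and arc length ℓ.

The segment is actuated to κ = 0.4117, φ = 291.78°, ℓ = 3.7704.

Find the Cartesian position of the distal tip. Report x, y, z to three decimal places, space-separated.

θ = κ·ℓ = 0.4117 × 3.7704 = 1.55227 rad
ρ = (1 − cos θ)/κ = (1 − 0.01852)/0.4117 = 2.38397
z = sin θ / κ = 0.99983/0.4117 = 2.42854
x = ρ cos φ = 2.38397 × cos(291.78°) = 0.88456
y = ρ sin φ = 2.38397 × sin(291.78°) = -2.21379

0.885 -2.214 2.429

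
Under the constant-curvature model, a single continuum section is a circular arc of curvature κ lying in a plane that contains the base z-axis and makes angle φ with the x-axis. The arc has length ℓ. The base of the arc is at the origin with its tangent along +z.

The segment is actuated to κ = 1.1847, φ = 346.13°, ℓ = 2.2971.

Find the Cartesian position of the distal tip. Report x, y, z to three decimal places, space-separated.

θ = κ·ℓ = 1.1847 × 2.2971 = 2.72137 rad
ρ = (1 − cos θ)/κ = (1 − -0.91300)/1.1847 = 1.61475
z = sin θ / κ = 0.40796/1.1847 = 0.34436
x = ρ cos φ = 1.61475 × cos(346.13°) = 1.56767
y = ρ sin φ = 1.61475 × sin(346.13°) = -0.38709

1.568 -0.387 0.344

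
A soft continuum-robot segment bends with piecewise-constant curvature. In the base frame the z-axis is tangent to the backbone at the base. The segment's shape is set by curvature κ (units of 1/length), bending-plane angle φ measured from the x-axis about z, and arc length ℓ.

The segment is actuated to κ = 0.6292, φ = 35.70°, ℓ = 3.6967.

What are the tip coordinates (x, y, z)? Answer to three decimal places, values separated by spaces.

2.175 1.563 1.157

θ = κ·ℓ = 0.6292 × 3.6967 = 2.32596 rad
ρ = (1 − cos θ)/κ = (1 − -0.68541)/0.6292 = 2.67866
z = sin θ / κ = 0.72816/0.6292 = 1.15727
x = ρ cos φ = 2.67866 × cos(35.70°) = 2.17529
y = ρ sin φ = 2.67866 × sin(35.70°) = 1.56311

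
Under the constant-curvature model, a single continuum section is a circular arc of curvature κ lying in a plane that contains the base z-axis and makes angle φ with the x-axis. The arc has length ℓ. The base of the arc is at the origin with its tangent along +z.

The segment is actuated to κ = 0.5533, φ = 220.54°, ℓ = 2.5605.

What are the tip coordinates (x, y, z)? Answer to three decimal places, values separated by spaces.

θ = κ·ℓ = 0.5533 × 2.5605 = 1.41672 rad
ρ = (1 − cos θ)/κ = (1 − 0.15346)/0.5533 = 1.52998
z = sin θ / κ = 0.98815/0.5533 = 1.78593
x = ρ cos φ = 1.52998 × cos(220.54°) = -1.16271
y = ρ sin φ = 1.52998 × sin(220.54°) = -0.99445

-1.163 -0.994 1.786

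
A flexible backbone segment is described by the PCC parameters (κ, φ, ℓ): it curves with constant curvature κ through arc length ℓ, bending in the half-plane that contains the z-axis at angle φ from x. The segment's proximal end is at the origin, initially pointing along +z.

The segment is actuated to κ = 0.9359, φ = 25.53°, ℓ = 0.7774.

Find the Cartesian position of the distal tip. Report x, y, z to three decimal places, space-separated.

0.244 0.117 0.711

θ = κ·ℓ = 0.9359 × 0.7774 = 0.72757 rad
ρ = (1 − cos θ)/κ = (1 − 0.74679)/0.9359 = 0.27055
z = sin θ / κ = 0.66506/0.9359 = 0.71061
x = ρ cos φ = 0.27055 × cos(25.53°) = 0.24413
y = ρ sin φ = 0.27055 × sin(25.53°) = 0.11660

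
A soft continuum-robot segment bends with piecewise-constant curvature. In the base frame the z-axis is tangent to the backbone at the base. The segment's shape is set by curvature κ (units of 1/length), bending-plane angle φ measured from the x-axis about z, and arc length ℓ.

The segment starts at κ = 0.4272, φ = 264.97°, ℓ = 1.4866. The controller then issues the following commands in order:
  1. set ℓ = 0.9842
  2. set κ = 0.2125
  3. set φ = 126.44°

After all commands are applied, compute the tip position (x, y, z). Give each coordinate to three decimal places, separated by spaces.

initial: κ=0.4272, φ=264.97°, ℓ=1.4866
cmd 1: set ℓ=0.9842 → (κ,φ,ℓ)=(0.4272,264.97°,0.9842) → tip=(-0.0179,-0.2031,0.9555)
cmd 2: set κ=0.2125 → (κ,φ,ℓ)=(0.2125,264.97°,0.9842) → tip=(-0.0090,-0.1021,0.9770)
cmd 3: set φ=126.44° → (κ,φ,ℓ)=(0.2125,126.44°,0.9842) → tip=(-0.0609,0.0825,0.9770)

-0.061 0.082 0.977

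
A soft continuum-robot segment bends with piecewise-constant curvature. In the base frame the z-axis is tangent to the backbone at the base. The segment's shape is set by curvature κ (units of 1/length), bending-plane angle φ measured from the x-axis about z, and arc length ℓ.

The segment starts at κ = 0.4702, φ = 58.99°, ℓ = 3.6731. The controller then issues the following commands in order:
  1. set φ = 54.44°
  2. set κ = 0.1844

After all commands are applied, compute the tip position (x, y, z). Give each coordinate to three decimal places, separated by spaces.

0.696 0.974 3.399

initial: κ=0.4702, φ=58.99°, ℓ=3.6731
cmd 1: set φ=54.44° → (κ,φ,ℓ)=(0.4702,54.44°,3.6731) → tip=(1.4293,1.9994,2.1008)
cmd 2: set κ=0.1844 → (κ,φ,ℓ)=(0.1844,54.44°,3.6731) → tip=(0.6962,0.9738,3.3986)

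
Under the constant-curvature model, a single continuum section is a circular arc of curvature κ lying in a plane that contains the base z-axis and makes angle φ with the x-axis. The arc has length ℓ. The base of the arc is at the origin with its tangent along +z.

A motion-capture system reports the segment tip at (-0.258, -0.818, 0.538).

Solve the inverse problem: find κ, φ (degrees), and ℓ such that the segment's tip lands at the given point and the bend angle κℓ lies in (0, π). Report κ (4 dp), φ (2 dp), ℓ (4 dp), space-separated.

ρ = √(x²+y²) = √(-0.258² + -0.818²) = 0.85772
φ = atan2(y, x) mod 360° = atan2(-0.818, -0.258) = 252.4945°
|p|² = ρ² + z² = 0.85772² + 0.538² = 1.02513
κ = 2ρ / |p|² = 2×0.85772 / 1.02513 = 1.67339
θ = 2·atan2(ρ, z) = 2·atan2(0.85772, 0.538) = 2.02117 rad
ℓ = θ/κ = 2.02117/1.67339 = 1.20783

1.6734 252.49 1.2078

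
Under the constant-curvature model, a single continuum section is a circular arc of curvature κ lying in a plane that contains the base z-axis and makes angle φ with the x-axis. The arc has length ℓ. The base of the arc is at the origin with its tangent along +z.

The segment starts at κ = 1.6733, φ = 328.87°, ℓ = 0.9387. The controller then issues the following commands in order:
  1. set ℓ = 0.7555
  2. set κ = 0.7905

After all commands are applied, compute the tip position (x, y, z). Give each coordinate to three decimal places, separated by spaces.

0.187 -0.113 0.711

initial: κ=1.6733, φ=328.87°, ℓ=0.9387
cmd 1: set ℓ=0.7555 → (κ,φ,ℓ)=(1.6733,328.87°,0.7555) → tip=(0.3572,-0.2157,0.5697)
cmd 2: set κ=0.7905 → (κ,φ,ℓ)=(0.7905,328.87°,0.7555) → tip=(0.1874,-0.1132,0.7114)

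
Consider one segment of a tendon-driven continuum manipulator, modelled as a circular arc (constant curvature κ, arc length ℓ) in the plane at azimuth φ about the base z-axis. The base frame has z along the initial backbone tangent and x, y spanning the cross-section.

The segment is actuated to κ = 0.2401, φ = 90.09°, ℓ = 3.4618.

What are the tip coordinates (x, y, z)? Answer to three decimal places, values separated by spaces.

θ = κ·ℓ = 0.2401 × 3.4618 = 0.83118 rad
ρ = (1 − cos θ)/κ = (1 − 0.67401)/0.2401 = 1.35774
z = sin θ / κ = 0.73873/0.2401 = 3.07674
x = ρ cos φ = 1.35774 × cos(90.09°) = -0.00213
y = ρ sin φ = 1.35774 × sin(90.09°) = 1.35774

-0.002 1.358 3.077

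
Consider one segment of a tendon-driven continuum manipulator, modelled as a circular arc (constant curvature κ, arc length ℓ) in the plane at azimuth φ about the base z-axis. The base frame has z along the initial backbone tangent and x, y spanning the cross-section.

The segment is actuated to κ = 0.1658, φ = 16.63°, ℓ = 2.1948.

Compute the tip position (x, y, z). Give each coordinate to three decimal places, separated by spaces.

0.378 0.113 2.147

θ = κ·ℓ = 0.1658 × 2.1948 = 0.36390 rad
ρ = (1 − cos θ)/κ = (1 − 0.93452)/0.1658 = 0.39495
z = sin θ / κ = 0.35592/0.1658 = 2.14668
x = ρ cos φ = 0.39495 × cos(16.63°) = 0.37843
y = ρ sin φ = 0.39495 × sin(16.63°) = 0.11303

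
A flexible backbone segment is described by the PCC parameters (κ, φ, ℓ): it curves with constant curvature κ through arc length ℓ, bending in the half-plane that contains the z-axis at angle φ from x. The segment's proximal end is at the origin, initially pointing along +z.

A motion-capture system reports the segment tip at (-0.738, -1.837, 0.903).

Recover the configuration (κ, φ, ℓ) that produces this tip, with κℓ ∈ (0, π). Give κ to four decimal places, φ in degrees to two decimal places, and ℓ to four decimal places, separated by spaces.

0.8363 248.11 2.7332

ρ = √(x²+y²) = √(-0.738² + -1.837²) = 1.97970
φ = atan2(y, x) mod 360° = atan2(-1.837, -0.738) = 248.1126°
|p|² = ρ² + z² = 1.97970² + 0.903² = 4.73462
κ = 2ρ / |p|² = 2×1.97970 / 4.73462 = 0.83627
θ = 2·atan2(ρ, z) = 2·atan2(1.97970, 0.903) = 2.28571 rad
ℓ = θ/κ = 2.28571/0.83627 = 2.73324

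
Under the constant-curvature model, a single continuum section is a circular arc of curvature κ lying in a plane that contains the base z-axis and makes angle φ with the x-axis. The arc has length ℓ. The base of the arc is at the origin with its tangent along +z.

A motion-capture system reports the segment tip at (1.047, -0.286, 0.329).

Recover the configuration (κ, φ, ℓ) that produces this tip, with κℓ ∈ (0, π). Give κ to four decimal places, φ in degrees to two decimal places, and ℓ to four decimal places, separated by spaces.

ρ = √(x²+y²) = √(1.047² + -0.286²) = 1.08536
φ = atan2(y, x) mod 360° = atan2(-0.286, 1.047) = 344.7217°
|p|² = ρ² + z² = 1.08536² + 0.329² = 1.28625
κ = 2ρ / |p|² = 2×1.08536 / 1.28625 = 1.68764
θ = 2·atan2(ρ, z) = 2·atan2(1.08536, 0.329) = 2.55295 rad
ℓ = θ/κ = 2.55295/1.68764 = 1.51273

1.6876 344.72 1.5127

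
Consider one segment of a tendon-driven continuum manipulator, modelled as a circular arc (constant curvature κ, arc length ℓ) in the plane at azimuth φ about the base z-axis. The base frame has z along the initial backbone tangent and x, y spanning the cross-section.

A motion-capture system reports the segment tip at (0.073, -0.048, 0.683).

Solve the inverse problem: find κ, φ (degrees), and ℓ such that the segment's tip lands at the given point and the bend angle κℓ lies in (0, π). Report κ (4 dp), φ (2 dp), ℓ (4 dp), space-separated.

0.3685 326.67 0.6904

ρ = √(x²+y²) = √(0.073² + -0.048²) = 0.08737
φ = atan2(y, x) mod 360° = atan2(-0.048, 0.073) = 326.6737°
|p|² = ρ² + z² = 0.08737² + 0.683² = 0.47412
κ = 2ρ / |p|² = 2×0.08737 / 0.47412 = 0.36854
θ = 2·atan2(ρ, z) = 2·atan2(0.08737, 0.683) = 0.25445 rad
ℓ = θ/κ = 0.25445/0.36854 = 0.69043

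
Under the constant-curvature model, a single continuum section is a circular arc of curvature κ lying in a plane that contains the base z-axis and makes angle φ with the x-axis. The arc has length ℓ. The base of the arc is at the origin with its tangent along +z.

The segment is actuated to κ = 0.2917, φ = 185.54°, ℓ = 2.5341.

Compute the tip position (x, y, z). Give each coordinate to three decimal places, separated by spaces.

-0.891 -0.086 2.310

θ = κ·ℓ = 0.2917 × 2.5341 = 0.73920 rad
ρ = (1 − cos θ)/κ = (1 − 0.73901)/0.2917 = 0.89472
z = sin θ / κ = 0.67369/0.2917 = 2.30955
x = ρ cos φ = 0.89472 × cos(185.54°) = -0.89054
y = ρ sin φ = 0.89472 × sin(185.54°) = -0.08638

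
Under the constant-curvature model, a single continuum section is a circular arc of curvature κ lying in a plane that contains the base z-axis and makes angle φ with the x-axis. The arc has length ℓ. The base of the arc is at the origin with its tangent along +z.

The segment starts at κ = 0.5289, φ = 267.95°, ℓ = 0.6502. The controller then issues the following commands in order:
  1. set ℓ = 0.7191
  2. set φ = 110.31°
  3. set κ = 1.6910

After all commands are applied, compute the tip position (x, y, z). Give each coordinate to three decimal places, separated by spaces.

initial: κ=0.5289, φ=267.95°, ℓ=0.6502
cmd 1: set ℓ=0.7191 → (κ,φ,ℓ)=(0.5289,267.95°,0.7191) → tip=(-0.0048,-0.1350,0.7019)
cmd 2: set φ=110.31° → (κ,φ,ℓ)=(0.5289,110.31°,0.7191) → tip=(-0.0469,0.1267,0.7019)
cmd 3: set κ=1.6910 → (κ,φ,ℓ)=(1.6910,110.31°,0.7191) → tip=(-0.1340,0.3619,0.5545)

-0.134 0.362 0.555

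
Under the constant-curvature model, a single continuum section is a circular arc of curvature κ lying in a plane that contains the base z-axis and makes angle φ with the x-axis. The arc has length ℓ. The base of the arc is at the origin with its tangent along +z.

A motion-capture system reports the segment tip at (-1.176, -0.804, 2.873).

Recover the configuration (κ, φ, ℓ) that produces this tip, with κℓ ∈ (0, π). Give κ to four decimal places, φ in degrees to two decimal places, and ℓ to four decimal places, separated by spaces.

ρ = √(x²+y²) = √(-1.176² + -0.804²) = 1.42457
φ = atan2(y, x) mod 360° = atan2(-0.804, -1.176) = 214.3594°
|p|² = ρ² + z² = 1.42457² + 2.873² = 10.28352
κ = 2ρ / |p|² = 2×1.42457 / 10.28352 = 0.27706
θ = 2·atan2(ρ, z) = 2·atan2(1.42457, 2.873) = 0.92064 rad
ℓ = θ/κ = 0.92064/0.27706 = 3.32291

0.2771 214.36 3.3229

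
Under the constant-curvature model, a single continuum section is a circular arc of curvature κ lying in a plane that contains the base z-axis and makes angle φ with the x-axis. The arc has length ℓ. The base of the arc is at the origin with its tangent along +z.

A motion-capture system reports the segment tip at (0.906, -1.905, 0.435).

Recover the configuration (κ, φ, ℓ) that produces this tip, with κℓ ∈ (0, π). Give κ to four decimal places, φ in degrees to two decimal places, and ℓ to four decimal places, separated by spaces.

ρ = √(x²+y²) = √(0.906² + -1.905²) = 2.10947
φ = atan2(y, x) mod 360° = atan2(-1.905, 0.906) = 295.4353°
|p|² = ρ² + z² = 2.10947² + 0.435² = 4.63909
κ = 2ρ / |p|² = 2×2.10947 / 4.63909 = 0.90943
θ = 2·atan2(ρ, z) = 2·atan2(2.10947, 0.435) = 2.73487 rad
ℓ = θ/κ = 2.73487/0.90943 = 3.00722

0.9094 295.44 3.0072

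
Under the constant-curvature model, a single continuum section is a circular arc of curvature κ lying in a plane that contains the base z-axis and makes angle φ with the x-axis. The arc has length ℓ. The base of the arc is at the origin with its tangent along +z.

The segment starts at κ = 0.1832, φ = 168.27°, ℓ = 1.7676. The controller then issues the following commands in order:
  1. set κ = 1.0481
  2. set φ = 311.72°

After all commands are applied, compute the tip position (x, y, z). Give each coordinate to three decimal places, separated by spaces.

0.812 -0.910 0.916

initial: κ=0.1832, φ=168.27°, ℓ=1.7676
cmd 1: set κ=1.0481 → (κ,φ,ℓ)=(1.0481,168.27°,1.7676) → tip=(-1.1940,0.2479,0.9165)
cmd 2: set φ=311.72° → (κ,φ,ℓ)=(1.0481,311.72°,1.7676) → tip=(0.8115,-0.9102,0.9165)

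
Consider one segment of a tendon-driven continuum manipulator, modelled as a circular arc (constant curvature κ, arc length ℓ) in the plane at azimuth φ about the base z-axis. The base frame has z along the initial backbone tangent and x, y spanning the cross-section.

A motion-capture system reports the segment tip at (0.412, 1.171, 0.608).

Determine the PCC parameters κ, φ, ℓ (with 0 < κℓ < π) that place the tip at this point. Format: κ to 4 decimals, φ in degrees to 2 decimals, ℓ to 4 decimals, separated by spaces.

1.2994 70.62 1.7167

ρ = √(x²+y²) = √(0.412² + 1.171²) = 1.24136
φ = atan2(y, x) mod 360° = atan2(1.171, 0.412) = 70.6163°
|p|² = ρ² + z² = 1.24136² + 0.608² = 1.91065
κ = 2ρ / |p|² = 2×1.24136 / 1.91065 = 1.29942
θ = 2·atan2(ρ, z) = 2·atan2(1.24136, 0.608) = 2.23071 rad
ℓ = θ/κ = 2.23071/1.29942 = 1.71670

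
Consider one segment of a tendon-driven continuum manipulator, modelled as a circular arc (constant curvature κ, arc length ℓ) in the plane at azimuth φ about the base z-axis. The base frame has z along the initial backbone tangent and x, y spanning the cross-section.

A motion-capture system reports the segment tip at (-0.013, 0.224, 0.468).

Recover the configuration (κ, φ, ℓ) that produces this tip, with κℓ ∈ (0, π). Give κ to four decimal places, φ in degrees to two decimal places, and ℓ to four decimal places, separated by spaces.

ρ = √(x²+y²) = √(-0.013² + 0.224²) = 0.22438
φ = atan2(y, x) mod 360° = atan2(0.224, -0.013) = 93.3215°
|p|² = ρ² + z² = 0.22438² + 0.468² = 0.26937
κ = 2ρ / |p|² = 2×0.22438 / 0.26937 = 1.66594
θ = 2·atan2(ρ, z) = 2·atan2(0.22438, 0.468) = 0.89413 rad
ℓ = θ/κ = 0.89413/1.66594 = 0.53671

1.6659 93.32 0.5367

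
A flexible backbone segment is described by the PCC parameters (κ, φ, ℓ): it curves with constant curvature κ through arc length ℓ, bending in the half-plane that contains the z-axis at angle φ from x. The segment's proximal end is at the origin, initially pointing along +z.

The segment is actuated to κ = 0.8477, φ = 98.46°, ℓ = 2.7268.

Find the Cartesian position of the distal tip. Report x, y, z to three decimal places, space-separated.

θ = κ·ℓ = 0.8477 × 2.7268 = 2.31151 rad
ρ = (1 − cos θ)/κ = (1 − -0.67481)/0.8477 = 1.97571
z = sin θ / κ = 0.73799/0.8477 = 0.87058
x = ρ cos φ = 1.97571 × cos(98.46°) = -0.29067
y = ρ sin φ = 1.97571 × sin(98.46°) = 1.95422

-0.291 1.954 0.871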